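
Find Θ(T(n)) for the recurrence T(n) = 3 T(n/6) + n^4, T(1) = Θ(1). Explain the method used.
T(n) = Θ(n^4)

log_6 3 ≈ 0.613. f(n) = n^4 dominates n^(log_6 3) since 4 > 0.613, and the regularity condition a·f(n/b) = 3·(n/6)^4 = (3/1296)·n^4 ≤ c·f(n) holds with c = 3/1296 ≈ 0.00231 < 1. So this is Case 3: T(n) = Θ(f(n)) = Θ(n^4).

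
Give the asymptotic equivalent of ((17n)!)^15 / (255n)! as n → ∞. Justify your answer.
((17n)!)^15/(255n)! ~ ((2π·17n)^(14/2) / sqrt(15)) · 15^(−15·17n)  →  0

Write N = 17n. Stirling: N! ~ sqrt(2π N)(N/e)^N and (15N)! ~ sqrt(2π·15N)·(15N/e)^(15N).
  (N!)^15/(15N)! ~ (2π N)^(15/2) (N/e)^(15N) / [sqrt(2π·15N) (15N/e)^(15N)]
     = (2π N)^(15/2) / sqrt(2π·15N) · (N/(15N))^(15N)
     = (2π N)^((15−1)/2) / sqrt(15) · 15^(−15N).
Since 15^15 > 1, the factor 15^(−15N) decays exponentially, so the ratio → 0. Substituting N = 17n gives the stated form.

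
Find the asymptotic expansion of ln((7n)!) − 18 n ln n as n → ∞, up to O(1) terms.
ln((7n)!) − 18 n ln n = −11 n ln n + 7(ln 7 − 1) n + (1/2) ln(2π·7n) + O(1/n)

Stirling: ln((7n)!) = 7n ln(7n) − 7n + (1/2) ln(2π·7n) + O(1/n).
Expand 7n ln(7n) = 7n (ln n + ln 7) = 7n ln n + 7n ln 7.
Subtract 18n ln n: leading term is (7 − 18) n ln n = −11 n ln n. The next term is 7n ln 7 − 7n = 7(ln 7 − 1) n. Then the (1/2) ln(2π·7n) correction.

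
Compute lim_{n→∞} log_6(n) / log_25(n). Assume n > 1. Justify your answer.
lim = ln(25) / ln(6) = log_6(25)

Change of base: log_6(n) = ln n / ln 6 and log_25(n) = ln n / ln 25. The ratio is (ln n / ln 6) · (ln 25 / ln n) = ln 25 / ln 6, a constant independent of n. So the limit is ln 25 / ln 6 = log_6(25).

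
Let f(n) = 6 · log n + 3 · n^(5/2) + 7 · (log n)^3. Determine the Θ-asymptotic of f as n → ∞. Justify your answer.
f(n) ∈ Θ(n^(5/2))

Compare the terms by growth order. For large n, n^a · (log n)^b dominates n^a' · (log n)^b' iff a > a', or (a = a' and b > b'). Ranking the 3 terms shows the dominant one is 3 · n^(5/2). Hence f(n) ∈ Θ(n^(5/2)).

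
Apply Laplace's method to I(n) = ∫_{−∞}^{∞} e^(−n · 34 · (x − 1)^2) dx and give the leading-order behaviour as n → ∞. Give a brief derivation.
I(n) = sqrt(π/(34n))

Here φ(x) = 34 · (x − 1)^2 has its unique minimum at x* = 1 with φ(x*) = 0 and φ''(x*) = 68. Laplace's method gives
  I(n) ~ e^(−n φ(x*)) · sqrt(2π / (n · φ''(x*))) = sqrt(2π / (68n)) = sqrt(π/(34n)).
This is exact: substituting u = (x − 1)·sqrt(34n) gives I(n) = (1/sqrt(34n)) ∫_{−∞}^{∞} e^(−u^2) du = sqrt(π/(34n)).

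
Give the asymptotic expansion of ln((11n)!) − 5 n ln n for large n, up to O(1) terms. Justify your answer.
ln((11n)!) − 5 n ln n = 6 n ln n + 11(ln 11 − 1) n + (1/2) ln(2π·11n) + O(1/n)

Stirling: ln((11n)!) = 11n ln(11n) − 11n + (1/2) ln(2π·11n) + O(1/n).
Expand 11n ln(11n) = 11n (ln n + ln 11) = 11n ln n + 11n ln 11.
Subtract 5n ln n: leading term is (11 − 5) n ln n = 6 n ln n. The next term is 11n ln 11 − 11n = 11(ln 11 − 1) n. Then the (1/2) ln(2π·11n) correction.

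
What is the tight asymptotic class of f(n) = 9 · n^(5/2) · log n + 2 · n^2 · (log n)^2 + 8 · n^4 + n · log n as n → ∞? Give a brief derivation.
f(n) ∈ Θ(n^4)

Compare the terms by growth order. For large n, n^a · (log n)^b dominates n^a' · (log n)^b' iff a > a', or (a = a' and b > b'). Ranking the 4 terms shows the dominant one is 8 · n^4. Hence f(n) ∈ Θ(n^4).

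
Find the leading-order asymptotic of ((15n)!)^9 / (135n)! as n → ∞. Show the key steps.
((15n)!)^9/(135n)! ~ ((2π·15n)^(8/2) / 3) · 9^(−9·15n)  →  0

Write N = 15n. Stirling: N! ~ sqrt(2π N)(N/e)^N and (9N)! ~ sqrt(2π·9N)·(9N/e)^(9N).
  (N!)^9/(9N)! ~ (2π N)^(9/2) (N/e)^(9N) / [sqrt(2π·9N) (9N/e)^(9N)]
     = (2π N)^(9/2) / sqrt(2π·9N) · (N/(9N))^(9N)
     = (2π N)^((9−1)/2) / 3 · 9^(−9N).
Since 9^9 > 1, the factor 9^(−9N) decays exponentially, so the ratio → 0. Substituting N = 15n gives the stated form.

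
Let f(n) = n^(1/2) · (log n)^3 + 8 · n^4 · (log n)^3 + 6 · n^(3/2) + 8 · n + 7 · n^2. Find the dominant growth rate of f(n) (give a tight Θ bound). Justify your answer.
f(n) ∈ Θ(n^4 · (log n)^3)

Compare the terms by growth order. For large n, n^a · (log n)^b dominates n^a' · (log n)^b' iff a > a', or (a = a' and b > b'). Ranking the 5 terms shows the dominant one is 8 · n^4 · (log n)^3. Hence f(n) ∈ Θ(n^4 · (log n)^3).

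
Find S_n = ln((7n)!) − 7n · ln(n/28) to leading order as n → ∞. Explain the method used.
S_n ~ 7n · (ln 196 − 1) + O(ln n)

Stirling: ln((7n)!) = 7n ln(7n) − 7n + O(ln n).
  S_n = 7n ln(7n) − 7n − 7n ln(n/28) + O(ln n)
      = 7n ln(7n) − 7n ln n + 7n ln 28 − 7n + O(ln n)
      = 7n ln 7 + 7n ln 28 − 7n + O(ln n)
      = 7n (ln 196 − 1) + O(ln n).
Numerically ln(196) − 1 ≈ 4.2781.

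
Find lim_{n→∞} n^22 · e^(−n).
lim = 0

Exponentials with base > 1 dominate every fixed polynomial: for any fixed c, n^c / e^n → 0 as n → ∞ (e.g. by the ratio test, or since e^n grows faster than any power of n). Hence n^22 · e^(−n) = n^22 / e^n → 0.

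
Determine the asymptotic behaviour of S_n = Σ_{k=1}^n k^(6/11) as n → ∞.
S_n ~ (11/17) · n^(17/11)

Integral comparison: Σ_{k=1}^n k^(6/11) = ∫_0^n x^(6/11) dx + O(n^(6/11)). The integral is n^(1 + 6/11) / (1 + 6/11) = n^((6+11)/11) / ((6+11)/11) = (11/17) · n^(17/11).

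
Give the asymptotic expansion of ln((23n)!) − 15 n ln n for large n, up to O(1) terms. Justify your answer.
ln((23n)!) − 15 n ln n = 8 n ln n + 23(ln 23 − 1) n + (1/2) ln(2π·23n) + O(1/n)

Stirling: ln((23n)!) = 23n ln(23n) − 23n + (1/2) ln(2π·23n) + O(1/n).
Expand 23n ln(23n) = 23n (ln n + ln 23) = 23n ln n + 23n ln 23.
Subtract 15n ln n: leading term is (23 − 15) n ln n = 8 n ln n. The next term is 23n ln 23 − 23n = 23(ln 23 − 1) n. Then the (1/2) ln(2π·23n) correction.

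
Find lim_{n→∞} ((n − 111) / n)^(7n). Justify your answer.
lim = e^(−777)

Rewrite as (1 − 111/n)^(7n). By the standard limit (1 + x/n)^n → e^x, we have (1 − 111/n)^n → e^(−111), and raising to the 7th power gives e^(−777).
More precisely, ln[(1 − 111/n)^(7n)] = 7n · ln(1 − 111/n) = 7n · (-111/n + O(1/n^2)) = -777 + O(1/n) → -777.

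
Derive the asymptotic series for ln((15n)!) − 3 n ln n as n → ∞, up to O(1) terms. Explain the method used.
ln((15n)!) − 3 n ln n = 12 n ln n + 15(ln 15 − 1) n + (1/2) ln(2π·15n) + O(1/n)

Stirling: ln((15n)!) = 15n ln(15n) − 15n + (1/2) ln(2π·15n) + O(1/n).
Expand 15n ln(15n) = 15n (ln n + ln 15) = 15n ln n + 15n ln 15.
Subtract 3n ln n: leading term is (15 − 3) n ln n = 12 n ln n. The next term is 15n ln 15 − 15n = 15(ln 15 − 1) n. Then the (1/2) ln(2π·15n) correction.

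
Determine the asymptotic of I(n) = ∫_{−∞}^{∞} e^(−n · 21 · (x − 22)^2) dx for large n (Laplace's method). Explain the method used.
I(n) = sqrt(π/(21n))

Here φ(x) = 21 · (x − 22)^2 has its unique minimum at x* = 22 with φ(x*) = 0 and φ''(x*) = 42. Laplace's method gives
  I(n) ~ e^(−n φ(x*)) · sqrt(2π / (n · φ''(x*))) = sqrt(2π / (42n)) = sqrt(π/(21n)).
This is exact: substituting u = (x − 22)·sqrt(21n) gives I(n) = (1/sqrt(21n)) ∫_{−∞}^{∞} e^(−u^2) du = sqrt(π/(21n)).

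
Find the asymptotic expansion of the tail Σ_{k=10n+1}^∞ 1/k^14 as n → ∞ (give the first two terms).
Σ_{k>10n} 1/k^14 = 1/(13 · (10n)^13) − 1/(2 · (10n)^14) + O(1/(10n)^15)

Compare to the integral: ∫_{10n}^∞ x^(−14) dx = [−x^(−13)/13]_{10n}^∞ = 1/((14−1)·(10n)^13). The Euler-Maclaurin correction adds −f(10n)/2 = −1/(2·(10n)^14). Euler-Maclaurin then gives
  Σ_{k>10n} 1/k^14 = ∫_{10n}^∞ dx/x^14 − 1/(2·(10n)^14) + O(1/(10n)^15).
(Equivalently this is ζ(14) − Σ_{k≤10n} 1/k^14.)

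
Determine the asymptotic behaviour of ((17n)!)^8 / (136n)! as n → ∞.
((17n)!)^8/(136n)! ~ ((2π·17n)^(7/2) / sqrt(8)) · 8^(−8·17n)  →  0

Write N = 17n. Stirling: N! ~ sqrt(2π N)(N/e)^N and (8N)! ~ sqrt(2π·8N)·(8N/e)^(8N).
  (N!)^8/(8N)! ~ (2π N)^(8/2) (N/e)^(8N) / [sqrt(2π·8N) (8N/e)^(8N)]
     = (2π N)^(8/2) / sqrt(2π·8N) · (N/(8N))^(8N)
     = (2π N)^((8−1)/2) / sqrt(8) · 8^(−8N).
Since 8^8 > 1, the factor 8^(−8N) decays exponentially, so the ratio → 0. Substituting N = 17n gives the stated form.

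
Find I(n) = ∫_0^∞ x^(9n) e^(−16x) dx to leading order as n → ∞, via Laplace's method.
I(n) ~ (sqrt(2π·9n) / 16) · (9n/(16e))^(9n)

Write the integrand as exp(9n ln x − 16x) and set f(x) = 9n ln x − 16x. Then f'(x) = 9n/x − 16 = 0 at x* = 9n/16, and f''(x*) = −9n/x*^2 = −16^2/(9n). Laplace's method (interior maximum) gives
  I(n) ~ e^(f(x*)) · sqrt(2π / |f''(x*)|)
        = exp(9n ln(9n/16) − 9n) · sqrt(2π · 9n / 16^2)
        = (9n/16)^(9n) e^(−9n) · sqrt(2π·9n) / 16
        = (sqrt(2π·9n) / 16) · (9n/(16e))^(9n).
This matches Γ(9n+1)/16^(9n+1) with Stirling applied to Γ.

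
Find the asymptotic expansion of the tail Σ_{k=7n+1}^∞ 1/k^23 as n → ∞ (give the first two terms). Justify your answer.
Σ_{k>7n} 1/k^23 = 1/(22 · (7n)^22) − 1/(2 · (7n)^23) + O(1/(7n)^24)

Compare to the integral: ∫_{7n}^∞ x^(−23) dx = [−x^(−22)/22]_{7n}^∞ = 1/((23−1)·(7n)^22). The Euler-Maclaurin correction adds −f(7n)/2 = −1/(2·(7n)^23). Euler-Maclaurin then gives
  Σ_{k>7n} 1/k^23 = ∫_{7n}^∞ dx/x^23 − 1/(2·(7n)^23) + O(1/(7n)^24).
(Equivalently this is ζ(23) − Σ_{k≤7n} 1/k^23.)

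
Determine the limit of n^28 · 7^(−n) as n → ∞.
lim = 0

Exponentials with base > 1 dominate every fixed polynomial: for any fixed c, n^c / 7^n → 0 as n → ∞ (e.g. by the ratio test, or by writing 7^n = e^(n ln 7) and noting e^(n ln 7) / n^c → ∞). Hence n^28 · 7^(−n) = n^28 / 7^n → 0.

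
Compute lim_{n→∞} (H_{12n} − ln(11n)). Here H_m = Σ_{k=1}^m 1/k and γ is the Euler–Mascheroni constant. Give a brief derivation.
lim = ln(12/11) + γ

By Euler-Maclaurin, H_m = ln m + γ + O(1/m). So
  H_{12n} − ln(11n) = ln(12n) + γ − ln(11n) + O(1/n)
                       = ln(12/11) + γ + O(1/n).
Hence the limit is ln(12/11) + γ.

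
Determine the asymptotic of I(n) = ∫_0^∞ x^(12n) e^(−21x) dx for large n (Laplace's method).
I(n) ~ (sqrt(2π·12n) / 21) · (12n/(21e))^(12n)

Write the integrand as exp(12n ln x − 21x) and set f(x) = 12n ln x − 21x. Then f'(x) = 12n/x − 21 = 0 at x* = 12n/21, and f''(x*) = −12n/x*^2 = −21^2/(12n). Laplace's method (interior maximum) gives
  I(n) ~ e^(f(x*)) · sqrt(2π / |f''(x*)|)
        = exp(12n ln(12n/21) − 12n) · sqrt(2π · 12n / 21^2)
        = (12n/21)^(12n) e^(−12n) · sqrt(2π·12n) / 21
        = (sqrt(2π·12n) / 21) · (12n/(21e))^(12n).
This matches Γ(12n+1)/21^(12n+1) with Stirling applied to Γ.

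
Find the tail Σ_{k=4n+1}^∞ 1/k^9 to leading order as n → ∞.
Σ_{k>4n} 1/k^9 ~ 1/(8 · (4n)^8)

Compare to the integral: ∫_{4n}^∞ x^(−9) dx = [−x^(−8)/8]_{4n}^∞ = 1/((9−1)·(4n)^8). Euler-Maclaurin then gives
  Σ_{k>4n} 1/k^9 = ∫_{4n}^∞ dx/x^9 − 1/(2·(4n)^9) + O(1/(4n)^10).
(Equivalently this is ζ(9) − Σ_{k≤4n} 1/k^9.)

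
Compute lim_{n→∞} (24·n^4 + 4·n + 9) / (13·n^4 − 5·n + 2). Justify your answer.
lim = 24/13

For large n the leading n^4 terms dominate both numerator and denominator. Dividing top and bottom by n^4, every other term tends to 0, leaving 24/13.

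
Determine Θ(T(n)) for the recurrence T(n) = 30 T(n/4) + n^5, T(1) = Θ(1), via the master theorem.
T(n) = Θ(n^5)

log_4 30 ≈ 2.453. f(n) = n^5 dominates n^(log_4 30) since 5 > 2.453, and the regularity condition a·f(n/b) = 30·(n/4)^5 = (30/1024)·n^5 ≤ c·f(n) holds with c = 30/1024 ≈ 0.0293 < 1. So this is Case 3: T(n) = Θ(f(n)) = Θ(n^5).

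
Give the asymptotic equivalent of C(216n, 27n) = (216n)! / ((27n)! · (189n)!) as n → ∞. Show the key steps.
C(216n, 27n) ~ (16777216/823543)^(27n) · sqrt(4/(7π·27n))

Write N = 27n. Apply Stirling to each factorial:
  (8N)! ~ sqrt(2π·8N) · (8N/e)^(8N),
  N! ~ sqrt(2π N) · (N/e)^N,
  (7N)! ~ sqrt(2π·7N) · (7N/e)^(7N).
The exponential factors combine to (8N)^(8N) / (N^N · (7N)^(7N)) = 8^(8N)/7^(7N) = (8^8/7^7)^N = (16777216/823543)^N.
The square-root prefactors combine to sqrt(2π·8N) / (sqrt(2π N)·sqrt(2π·7N)) = sqrt(8 / (2π·7·N)) = sqrt(4/(7π·27n)).
Substituting N = 27n: C(216n, 27n) ~ (16777216/823543)^(27n) · sqrt(4/(7π·27n)).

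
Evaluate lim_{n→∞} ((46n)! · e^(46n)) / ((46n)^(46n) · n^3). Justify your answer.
lim = 0

Stirling: (46n)! ~ sqrt(2π·46n) · (46n/e)^(46n). Hence
  (46n)! · e^(46n) / (46n)^(46n) ~ sqrt(2π·46n).
Dividing by n^3: sqrt(2π·46n) / n^3 = sqrt(2π·46) · n^((1−6)/2), so the expression behaves like sqrt(2π·46) · n^((1−6)/2) → 0.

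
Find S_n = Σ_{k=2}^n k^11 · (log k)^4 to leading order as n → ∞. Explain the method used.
S_n ~ n^12 · (log n)^4 / 12

By integral comparison, S_n = ∫_1^n x^11 · (log x)^4 dx + O(n^11 · (log n)^4). For the integral, the leading term of ∫_1^n x^11 (log x)^4 dx is n^12/12 · (log n)^4 (by repeated integration by parts; each step lowers the log-exponent and produces a relatively O(1/log n) correction). Hence S_n ~ n^12 · (log n)^4 / 12.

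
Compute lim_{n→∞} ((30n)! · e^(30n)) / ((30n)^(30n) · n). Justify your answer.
lim = 0

Stirling: (30n)! ~ sqrt(2π·30n) · (30n/e)^(30n). Hence
  (30n)! · e^(30n) / (30n)^(30n) ~ sqrt(2π·30n).
Dividing by n: sqrt(2π·30n) / n = sqrt(2π·30) · n^((1−2)/2), so the expression behaves like sqrt(2π·30) · n^((1−2)/2) → 0.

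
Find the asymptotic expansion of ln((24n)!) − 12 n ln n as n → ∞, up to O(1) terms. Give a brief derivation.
ln((24n)!) − 12 n ln n = 12 n ln n + 24(ln 24 − 1) n + (1/2) ln(2π·24n) + O(1/n)

Stirling: ln((24n)!) = 24n ln(24n) − 24n + (1/2) ln(2π·24n) + O(1/n).
Expand 24n ln(24n) = 24n (ln n + ln 24) = 24n ln n + 24n ln 24.
Subtract 12n ln n: leading term is (24 − 12) n ln n = 12 n ln n. The next term is 24n ln 24 − 24n = 24(ln 24 − 1) n. Then the (1/2) ln(2π·24n) correction.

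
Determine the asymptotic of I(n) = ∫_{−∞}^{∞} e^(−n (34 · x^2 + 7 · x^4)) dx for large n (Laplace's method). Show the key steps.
I(n) ~ sqrt(π/(34n))

φ(x) = 34 · x^2 + 7 · x^4 has its unique global minimum at x* = 0 (since φ'(x) = 68x + 28x^3 = 0 only at x = 0 for real x with both coefficients positive, and φ → ∞ as |x| → ∞). At x* = 0, φ(0) = 0 and φ''(0) = 68. Laplace's method then gives
  I(n) ~ sqrt(2π / (n · φ''(0))) · e^(−n φ(0)) = sqrt(2π / (68n)) = sqrt(π/(34n)).
The 7 · x^4 term contributes only at subleading order (an O(1/n) relative correction).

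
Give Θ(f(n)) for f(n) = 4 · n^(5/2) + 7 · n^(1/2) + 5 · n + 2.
f(n) ∈ Θ(n^(5/2))

Compare the terms by growth order. For large n, n^a · (log n)^b dominates n^a' · (log n)^b' iff a > a', or (a = a' and b > b'). Ranking the 4 terms shows the dominant one is 4 · n^(5/2). Hence f(n) ∈ Θ(n^(5/2)).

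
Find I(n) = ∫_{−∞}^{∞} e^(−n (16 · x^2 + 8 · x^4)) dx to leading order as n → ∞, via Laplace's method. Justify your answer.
I(n) ~ sqrt(π/(16n))

φ(x) = 16 · x^2 + 8 · x^4 has its unique global minimum at x* = 0 (since φ'(x) = 32x + 32x^3 = 0 only at x = 0 for real x with both coefficients positive, and φ → ∞ as |x| → ∞). At x* = 0, φ(0) = 0 and φ''(0) = 32. Laplace's method then gives
  I(n) ~ sqrt(2π / (n · φ''(0))) · e^(−n φ(0)) = sqrt(2π / (32n)) = sqrt(π/(16n)).
The 8 · x^4 term contributes only at subleading order (an O(1/n) relative correction).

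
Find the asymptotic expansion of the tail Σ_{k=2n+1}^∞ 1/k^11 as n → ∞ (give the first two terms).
Σ_{k>2n} 1/k^11 = 1/(10 · (2n)^10) − 1/(2 · (2n)^11) + O(1/(2n)^12)

Compare to the integral: ∫_{2n}^∞ x^(−11) dx = [−x^(−10)/10]_{2n}^∞ = 1/((11−1)·(2n)^10). The Euler-Maclaurin correction adds −f(2n)/2 = −1/(2·(2n)^11). Euler-Maclaurin then gives
  Σ_{k>2n} 1/k^11 = ∫_{2n}^∞ dx/x^11 − 1/(2·(2n)^11) + O(1/(2n)^12).
(Equivalently this is ζ(11) − Σ_{k≤2n} 1/k^11.)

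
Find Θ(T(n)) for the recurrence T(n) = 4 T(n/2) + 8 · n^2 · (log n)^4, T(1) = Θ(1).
T(n) = Θ(n^2 · (log n)^5)

Here log_2 4 = 2 and f(n) = 8 · n^2 · (log n)^4 = Θ(n^(log_2 4) · (log n)^4). This is the extended Case 2 of the master theorem (f matches the critical exponent up to log factors), giving T(n) = Θ(n^(log_2 4) · (log n)^(4+1)) = Θ(n^2 · (log n)^5).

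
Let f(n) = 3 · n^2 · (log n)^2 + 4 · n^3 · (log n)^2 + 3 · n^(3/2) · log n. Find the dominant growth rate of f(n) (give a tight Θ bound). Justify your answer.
f(n) ∈ Θ(n^3 · (log n)^2)

Compare the terms by growth order. For large n, n^a · (log n)^b dominates n^a' · (log n)^b' iff a > a', or (a = a' and b > b'). Ranking the 3 terms shows the dominant one is 4 · n^3 · (log n)^2. Hence f(n) ∈ Θ(n^3 · (log n)^2).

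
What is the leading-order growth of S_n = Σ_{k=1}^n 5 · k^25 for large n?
S_n ~ 5 · n^26 / 26

By integral comparison (Euler-Maclaurin), Σ_{k=1}^n 5 · k^25 = 5 · ∫_0^n x^25 dx + O(n^25) = 5 · n^26/26 + O(n^25). (Equivalently, Faulhaber's formula gives the same leading term.)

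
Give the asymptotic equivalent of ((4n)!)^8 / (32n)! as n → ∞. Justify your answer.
((4n)!)^8/(32n)! ~ ((2π·4n)^(7/2) / sqrt(8)) · 8^(−8·4n)  →  0

Write N = 4n. Stirling: N! ~ sqrt(2π N)(N/e)^N and (8N)! ~ sqrt(2π·8N)·(8N/e)^(8N).
  (N!)^8/(8N)! ~ (2π N)^(8/2) (N/e)^(8N) / [sqrt(2π·8N) (8N/e)^(8N)]
     = (2π N)^(8/2) / sqrt(2π·8N) · (N/(8N))^(8N)
     = (2π N)^((8−1)/2) / sqrt(8) · 8^(−8N).
Since 8^8 > 1, the factor 8^(−8N) decays exponentially, so the ratio → 0. Substituting N = 4n gives the stated form.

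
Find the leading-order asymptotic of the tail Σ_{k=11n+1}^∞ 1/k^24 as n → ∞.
Σ_{k>11n} 1/k^24 ~ 1/(23 · (11n)^23)

Compare to the integral: ∫_{11n}^∞ x^(−24) dx = [−x^(−23)/23]_{11n}^∞ = 1/((24−1)·(11n)^23). Euler-Maclaurin then gives
  Σ_{k>11n} 1/k^24 = ∫_{11n}^∞ dx/x^24 − 1/(2·(11n)^24) + O(1/(11n)^25).
(Equivalently this is ζ(24) − Σ_{k≤11n} 1/k^24.)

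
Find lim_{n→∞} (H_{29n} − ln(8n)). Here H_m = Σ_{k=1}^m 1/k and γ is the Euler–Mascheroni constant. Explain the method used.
lim = ln(29/8) + γ

By Euler-Maclaurin, H_m = ln m + γ + O(1/m). So
  H_{29n} − ln(8n) = ln(29n) + γ − ln(8n) + O(1/n)
                       = ln(29/8) + γ + O(1/n).
Hence the limit is ln(29/8) + γ.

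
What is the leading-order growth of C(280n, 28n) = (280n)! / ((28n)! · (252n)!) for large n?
C(280n, 28n) ~ (10000000000/387420489)^(28n) · sqrt(5/(9π·28n))

Write N = 28n. Apply Stirling to each factorial:
  (10N)! ~ sqrt(2π·10N) · (10N/e)^(10N),
  N! ~ sqrt(2π N) · (N/e)^N,
  (9N)! ~ sqrt(2π·9N) · (9N/e)^(9N).
The exponential factors combine to (10N)^(10N) / (N^N · (9N)^(9N)) = 10^(10N)/9^(9N) = (10^10/9^9)^N = (10000000000/387420489)^N.
The square-root prefactors combine to sqrt(2π·10N) / (sqrt(2π N)·sqrt(2π·9N)) = sqrt(10 / (2π·9·N)) = sqrt(5/(9π·28n)).
Substituting N = 28n: C(280n, 28n) ~ (10000000000/387420489)^(28n) · sqrt(5/(9π·28n)).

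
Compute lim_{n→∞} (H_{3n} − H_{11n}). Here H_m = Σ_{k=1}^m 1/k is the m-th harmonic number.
lim = ln(3/11)

Euler-Maclaurin gives H_m = ln m + γ + 1/(2m) + O(1/m^2). The γ and O(1/m) terms cancel in the difference:
  H_{3n} − H_{11n} = ln(3n) − ln(11n) + O(1/n) = ln(3/11) + O(1/n).
Hence the limit is ln(3/11).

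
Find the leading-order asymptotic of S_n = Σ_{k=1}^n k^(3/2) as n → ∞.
S_n ~ (2/5) · n^(5/2)

Integral comparison: Σ_{k=1}^n k^(3/2) = ∫_0^n x^(3/2) dx + O(n^(3/2)). The integral is n^(1 + 3/2) / (1 + 3/2) = n^((3+2)/2) / ((3+2)/2) = (2/5) · n^(5/2).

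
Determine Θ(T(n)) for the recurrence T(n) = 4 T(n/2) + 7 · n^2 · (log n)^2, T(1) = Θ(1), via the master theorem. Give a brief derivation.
T(n) = Θ(n^2 · (log n)^3)

Here log_2 4 = 2 and f(n) = 7 · n^2 · (log n)^2 = Θ(n^(log_2 4) · (log n)^2). This is the extended Case 2 of the master theorem (f matches the critical exponent up to log factors), giving T(n) = Θ(n^(log_2 4) · (log n)^(2+1)) = Θ(n^2 · (log n)^3).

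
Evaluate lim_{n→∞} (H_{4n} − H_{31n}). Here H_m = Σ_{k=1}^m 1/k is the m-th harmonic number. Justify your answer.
lim = ln(4/31)

Euler-Maclaurin gives H_m = ln m + γ + 1/(2m) + O(1/m^2). The γ and O(1/m) terms cancel in the difference:
  H_{4n} − H_{31n} = ln(4n) − ln(31n) + O(1/n) = ln(4/31) + O(1/n).
Hence the limit is ln(4/31).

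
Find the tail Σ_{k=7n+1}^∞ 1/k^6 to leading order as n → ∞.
Σ_{k>7n} 1/k^6 ~ 1/(5 · (7n)^5)

Compare to the integral: ∫_{7n}^∞ x^(−6) dx = [−x^(−5)/5]_{7n}^∞ = 1/((6−1)·(7n)^5). Euler-Maclaurin then gives
  Σ_{k>7n} 1/k^6 = ∫_{7n}^∞ dx/x^6 − 1/(2·(7n)^6) + O(1/(7n)^7).
(Equivalently this is ζ(6) − Σ_{k≤7n} 1/k^6.)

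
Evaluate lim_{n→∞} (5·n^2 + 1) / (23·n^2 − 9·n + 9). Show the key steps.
lim = 5/23

For large n the leading n^2 terms dominate both numerator and denominator. Dividing top and bottom by n^2, every other term tends to 0, leaving 5/23.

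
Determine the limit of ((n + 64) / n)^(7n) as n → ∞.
lim = e^448

Rewrite as (1 + 64/n)^(7n). By the standard limit (1 + x/n)^n → e^x, we have (1 + 64/n)^n → e^64, and raising to the 7th power gives e^448.
More precisely, ln[(1 + 64/n)^(7n)] = 7n · ln(1 + 64/n) = 7n · (64/n + O(1/n^2)) = 448 + O(1/n) → 448.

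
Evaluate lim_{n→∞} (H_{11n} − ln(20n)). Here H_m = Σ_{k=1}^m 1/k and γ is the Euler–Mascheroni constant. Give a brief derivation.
lim = ln(11/20) + γ

By Euler-Maclaurin, H_m = ln m + γ + O(1/m). So
  H_{11n} − ln(20n) = ln(11n) + γ − ln(20n) + O(1/n)
                       = ln(11/20) + γ + O(1/n).
Hence the limit is ln(11/20) + γ.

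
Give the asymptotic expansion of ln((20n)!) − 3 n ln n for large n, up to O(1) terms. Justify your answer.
ln((20n)!) − 3 n ln n = 17 n ln n + 20(ln 20 − 1) n + (1/2) ln(2π·20n) + O(1/n)

Stirling: ln((20n)!) = 20n ln(20n) − 20n + (1/2) ln(2π·20n) + O(1/n).
Expand 20n ln(20n) = 20n (ln n + ln 20) = 20n ln n + 20n ln 20.
Subtract 3n ln n: leading term is (20 − 3) n ln n = 17 n ln n. The next term is 20n ln 20 − 20n = 20(ln 20 − 1) n. Then the (1/2) ln(2π·20n) correction.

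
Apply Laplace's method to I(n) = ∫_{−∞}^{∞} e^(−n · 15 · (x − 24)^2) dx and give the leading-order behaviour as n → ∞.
I(n) = sqrt(π/(15n))

Here φ(x) = 15 · (x − 24)^2 has its unique minimum at x* = 24 with φ(x*) = 0 and φ''(x*) = 30. Laplace's method gives
  I(n) ~ e^(−n φ(x*)) · sqrt(2π / (n · φ''(x*))) = sqrt(2π / (30n)) = sqrt(π/(15n)).
This is exact: substituting u = (x − 24)·sqrt(15n) gives I(n) = (1/sqrt(15n)) ∫_{−∞}^{∞} e^(−u^2) du = sqrt(π/(15n)).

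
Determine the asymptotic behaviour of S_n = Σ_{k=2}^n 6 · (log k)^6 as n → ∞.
S_n ~ 6 · n · (log n)^6

By integral comparison, S_n = ∫_1^n 6 · (log x)^6 dx + O((log n)^6). For the integral, the leading term of ∫_1^n (log x)^6 dx is n · (log n)^6 (by repeated integration by parts; each step lowers the log-exponent and produces a relatively O(1/log n) correction). Hence S_n ~ 6 · n · (log n)^6.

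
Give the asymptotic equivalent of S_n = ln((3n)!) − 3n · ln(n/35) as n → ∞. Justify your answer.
S_n ~ 3n · (ln 105 − 1) + O(ln n)

Stirling: ln((3n)!) = 3n ln(3n) − 3n + O(ln n).
  S_n = 3n ln(3n) − 3n − 3n ln(n/35) + O(ln n)
      = 3n ln(3n) − 3n ln n + 3n ln 35 − 3n + O(ln n)
      = 3n ln 3 + 3n ln 35 − 3n + O(ln n)
      = 3n (ln 105 − 1) + O(ln n).
Numerically ln(105) − 1 ≈ 3.6540.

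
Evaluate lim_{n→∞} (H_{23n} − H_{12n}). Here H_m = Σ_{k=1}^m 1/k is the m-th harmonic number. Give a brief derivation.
lim = ln(23/12)

Euler-Maclaurin gives H_m = ln m + γ + 1/(2m) + O(1/m^2). The γ and O(1/m) terms cancel in the difference:
  H_{23n} − H_{12n} = ln(23n) − ln(12n) + O(1/n) = ln(23/12) + O(1/n).
Hence the limit is ln(23/12).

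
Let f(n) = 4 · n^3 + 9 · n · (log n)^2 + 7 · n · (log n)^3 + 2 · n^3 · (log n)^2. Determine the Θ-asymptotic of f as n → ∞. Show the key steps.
f(n) ∈ Θ(n^3 · (log n)^2)

Compare the terms by growth order. For large n, n^a · (log n)^b dominates n^a' · (log n)^b' iff a > a', or (a = a' and b > b'). Ranking the 4 terms shows the dominant one is 2 · n^3 · (log n)^2. Hence f(n) ∈ Θ(n^3 · (log n)^2).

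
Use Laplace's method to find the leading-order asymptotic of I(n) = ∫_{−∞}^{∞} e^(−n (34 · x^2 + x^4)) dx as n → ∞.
I(n) ~ sqrt(π/(34n))

φ(x) = 34 · x^2 + x^4 has its unique global minimum at x* = 0 (since φ'(x) = 68x + 4x^3 = 0 only at x = 0 for real x with both coefficients positive, and φ → ∞ as |x| → ∞). At x* = 0, φ(0) = 0 and φ''(0) = 68. Laplace's method then gives
  I(n) ~ sqrt(2π / (n · φ''(0))) · e^(−n φ(0)) = sqrt(2π / (68n)) = sqrt(π/(34n)).
The x^4 term contributes only at subleading order (an O(1/n) relative correction).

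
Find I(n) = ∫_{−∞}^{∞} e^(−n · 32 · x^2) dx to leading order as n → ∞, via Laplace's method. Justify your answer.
I(n) = sqrt(π/(32n))

Here φ(x) = 32 · x^2 has its unique minimum at x* = 0 with φ(x*) = 0 and φ''(x*) = 64. Laplace's method gives
  I(n) ~ e^(−n φ(x*)) · sqrt(2π / (n · φ''(x*))) = sqrt(2π / (64n)) = sqrt(π/(32n)).
This is exact: substituting u = (x − 0)·sqrt(32n) gives I(n) = (1/sqrt(32n)) ∫_{−∞}^{∞} e^(−u^2) du = sqrt(π/(32n)).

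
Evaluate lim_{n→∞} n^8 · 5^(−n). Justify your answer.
lim = 0

Exponentials with base > 1 dominate every fixed polynomial: for any fixed c, n^c / 5^n → 0 as n → ∞ (e.g. by the ratio test, or by writing 5^n = e^(n ln 5) and noting e^(n ln 5) / n^c → ∞). Hence n^8 · 5^(−n) = n^8 / 5^n → 0.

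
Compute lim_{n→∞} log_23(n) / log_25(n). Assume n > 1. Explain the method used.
lim = ln(25) / ln(23) = log_23(25)

Change of base: log_23(n) = ln n / ln 23 and log_25(n) = ln n / ln 25. The ratio is (ln n / ln 23) · (ln 25 / ln n) = ln 25 / ln 23, a constant independent of n. So the limit is ln 25 / ln 23 = log_23(25).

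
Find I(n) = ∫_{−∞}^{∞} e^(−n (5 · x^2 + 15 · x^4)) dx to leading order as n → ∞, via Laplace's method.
I(n) ~ sqrt(π/(5n))

φ(x) = 5 · x^2 + 15 · x^4 has its unique global minimum at x* = 0 (since φ'(x) = 10x + 60x^3 = 0 only at x = 0 for real x with both coefficients positive, and φ → ∞ as |x| → ∞). At x* = 0, φ(0) = 0 and φ''(0) = 10. Laplace's method then gives
  I(n) ~ sqrt(2π / (n · φ''(0))) · e^(−n φ(0)) = sqrt(2π / (10n)) = sqrt(π/(5n)).
The 15 · x^4 term contributes only at subleading order (an O(1/n) relative correction).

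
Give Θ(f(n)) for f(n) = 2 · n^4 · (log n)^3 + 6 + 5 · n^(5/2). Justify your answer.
f(n) ∈ Θ(n^4 · (log n)^3)

Compare the terms by growth order. For large n, n^a · (log n)^b dominates n^a' · (log n)^b' iff a > a', or (a = a' and b > b'). Ranking the 3 terms shows the dominant one is 2 · n^4 · (log n)^3. Hence f(n) ∈ Θ(n^4 · (log n)^3).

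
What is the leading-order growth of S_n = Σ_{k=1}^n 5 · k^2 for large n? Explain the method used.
S_n ~ 5 · n^3 / 3

By integral comparison (Euler-Maclaurin), Σ_{k=1}^n 5 · k^2 = 5 · ∫_0^n x^2 dx + O(n^2) = 5 · n^3/3 + O(n^2). (Equivalently, Faulhaber's formula gives the same leading term.)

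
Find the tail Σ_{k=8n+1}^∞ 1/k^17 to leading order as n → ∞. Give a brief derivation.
Σ_{k>8n} 1/k^17 ~ 1/(16 · (8n)^16)

Compare to the integral: ∫_{8n}^∞ x^(−17) dx = [−x^(−16)/16]_{8n}^∞ = 1/((17−1)·(8n)^16). Euler-Maclaurin then gives
  Σ_{k>8n} 1/k^17 = ∫_{8n}^∞ dx/x^17 − 1/(2·(8n)^17) + O(1/(8n)^18).
(Equivalently this is ζ(17) − Σ_{k≤8n} 1/k^17.)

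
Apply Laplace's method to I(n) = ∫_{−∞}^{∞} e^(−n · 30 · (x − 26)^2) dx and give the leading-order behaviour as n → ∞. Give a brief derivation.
I(n) = sqrt(π/(30n))

Here φ(x) = 30 · (x − 26)^2 has its unique minimum at x* = 26 with φ(x*) = 0 and φ''(x*) = 60. Laplace's method gives
  I(n) ~ e^(−n φ(x*)) · sqrt(2π / (n · φ''(x*))) = sqrt(2π / (60n)) = sqrt(π/(30n)).
This is exact: substituting u = (x − 26)·sqrt(30n) gives I(n) = (1/sqrt(30n)) ∫_{−∞}^{∞} e^(−u^2) du = sqrt(π/(30n)).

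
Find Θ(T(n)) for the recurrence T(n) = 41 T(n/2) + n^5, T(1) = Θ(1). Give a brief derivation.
T(n) = Θ(n^(log_2 41))

Master theorem: compare f(n) = n^5 to n^(log_2 41) where log_2 41 ≈ 5.358. Since 5 < log_2 41, we have f(n) = O(n^(log_2 41 − ε)) for some ε > 0 — Case 1. Hence T(n) = Θ(n^(log_2 41)).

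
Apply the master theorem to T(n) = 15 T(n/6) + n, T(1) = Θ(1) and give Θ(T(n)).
T(n) = Θ(n^(log_6 15))

Master theorem: compare f(n) = n to n^(log_6 15) where log_6 15 ≈ 1.511. Since 1 < log_6 15, we have f(n) = O(n^(log_6 15 − ε)) for some ε > 0 — Case 1. Hence T(n) = Θ(n^(log_6 15)).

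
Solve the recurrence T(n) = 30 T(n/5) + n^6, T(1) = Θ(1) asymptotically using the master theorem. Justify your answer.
T(n) = Θ(n^6)

log_5 30 ≈ 2.113. f(n) = n^6 dominates n^(log_5 30) since 6 > 2.113, and the regularity condition a·f(n/b) = 30·(n/5)^6 = (30/15625)·n^6 ≤ c·f(n) holds with c = 30/15625 ≈ 0.00192 < 1. So this is Case 3: T(n) = Θ(f(n)) = Θ(n^6).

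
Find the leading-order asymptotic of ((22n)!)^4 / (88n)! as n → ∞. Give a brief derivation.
((22n)!)^4/(88n)! ~ ((2π·22n)^(3/2) / 2) · 4^(−4·22n)  →  0

Write N = 22n. Stirling: N! ~ sqrt(2π N)(N/e)^N and (4N)! ~ sqrt(2π·4N)·(4N/e)^(4N).
  (N!)^4/(4N)! ~ (2π N)^(4/2) (N/e)^(4N) / [sqrt(2π·4N) (4N/e)^(4N)]
     = (2π N)^(4/2) / sqrt(2π·4N) · (N/(4N))^(4N)
     = (2π N)^((4−1)/2) / 2 · 4^(−4N).
Since 4^4 > 1, the factor 4^(−4N) decays exponentially, so the ratio → 0. Substituting N = 22n gives the stated form.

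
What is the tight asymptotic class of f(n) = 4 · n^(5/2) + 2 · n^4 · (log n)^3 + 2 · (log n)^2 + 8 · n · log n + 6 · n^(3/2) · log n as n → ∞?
f(n) ∈ Θ(n^4 · (log n)^3)

Compare the terms by growth order. For large n, n^a · (log n)^b dominates n^a' · (log n)^b' iff a > a', or (a = a' and b > b'). Ranking the 5 terms shows the dominant one is 2 · n^4 · (log n)^3. Hence f(n) ∈ Θ(n^4 · (log n)^3).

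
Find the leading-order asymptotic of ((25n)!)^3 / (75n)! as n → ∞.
((25n)!)^3/(75n)! ~ ((2π·25n)^(2/2) / sqrt(3)) · 3^(−3·25n)  →  0

Write N = 25n. Stirling: N! ~ sqrt(2π N)(N/e)^N and (3N)! ~ sqrt(2π·3N)·(3N/e)^(3N).
  (N!)^3/(3N)! ~ (2π N)^(3/2) (N/e)^(3N) / [sqrt(2π·3N) (3N/e)^(3N)]
     = (2π N)^(3/2) / sqrt(2π·3N) · (N/(3N))^(3N)
     = (2π N)^((3−1)/2) / sqrt(3) · 3^(−3N).
Since 3^3 > 1, the factor 3^(−3N) decays exponentially, so the ratio → 0. Substituting N = 25n gives the stated form.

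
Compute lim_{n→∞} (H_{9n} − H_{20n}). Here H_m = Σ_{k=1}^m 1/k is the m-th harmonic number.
lim = ln(9/20)

Euler-Maclaurin gives H_m = ln m + γ + 1/(2m) + O(1/m^2). The γ and O(1/m) terms cancel in the difference:
  H_{9n} − H_{20n} = ln(9n) − ln(20n) + O(1/n) = ln(9/20) + O(1/n).
Hence the limit is ln(9/20).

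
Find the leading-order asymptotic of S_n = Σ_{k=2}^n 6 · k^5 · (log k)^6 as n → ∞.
S_n ~ n^6 · (log n)^6

By integral comparison, S_n = ∫_1^n 6 · x^5 · (log x)^6 dx + O(n^5 · (log n)^6). For the integral, the leading term of ∫_1^n x^5 (log x)^6 dx is n^6/6 · (log n)^6 (by repeated integration by parts; each step lowers the log-exponent and produces a relatively O(1/log n) correction). Hence S_n ~ n^6 · (log n)^6.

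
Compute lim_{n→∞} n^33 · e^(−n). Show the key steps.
lim = 0

Exponentials with base > 1 dominate every fixed polynomial: for any fixed c, n^c / e^n → 0 as n → ∞ (e.g. by the ratio test, or since e^n grows faster than any power of n). Hence n^33 · e^(−n) = n^33 / e^n → 0.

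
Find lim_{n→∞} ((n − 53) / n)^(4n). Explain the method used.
lim = e^(−212)

Rewrite as (1 − 53/n)^(4n). By the standard limit (1 + x/n)^n → e^x, we have (1 − 53/n)^n → e^(−53), and raising to the 4th power gives e^(−212).
More precisely, ln[(1 − 53/n)^(4n)] = 4n · ln(1 − 53/n) = 4n · (-53/n + O(1/n^2)) = -212 + O(1/n) → -212.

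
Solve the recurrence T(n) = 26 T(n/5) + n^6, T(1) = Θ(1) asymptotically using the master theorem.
T(n) = Θ(n^6)

log_5 26 ≈ 2.024. f(n) = n^6 dominates n^(log_5 26) since 6 > 2.024, and the regularity condition a·f(n/b) = 26·(n/5)^6 = (26/15625)·n^6 ≤ c·f(n) holds with c = 26/15625 ≈ 0.00166 < 1. So this is Case 3: T(n) = Θ(f(n)) = Θ(n^6).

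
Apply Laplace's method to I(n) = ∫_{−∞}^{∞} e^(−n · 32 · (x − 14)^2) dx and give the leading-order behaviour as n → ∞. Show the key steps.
I(n) = sqrt(π/(32n))

Here φ(x) = 32 · (x − 14)^2 has its unique minimum at x* = 14 with φ(x*) = 0 and φ''(x*) = 64. Laplace's method gives
  I(n) ~ e^(−n φ(x*)) · sqrt(2π / (n · φ''(x*))) = sqrt(2π / (64n)) = sqrt(π/(32n)).
This is exact: substituting u = (x − 14)·sqrt(32n) gives I(n) = (1/sqrt(32n)) ∫_{−∞}^{∞} e^(−u^2) du = sqrt(π/(32n)).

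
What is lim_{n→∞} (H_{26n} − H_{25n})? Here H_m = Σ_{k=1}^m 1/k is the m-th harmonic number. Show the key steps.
lim = ln(26/25)

Euler-Maclaurin gives H_m = ln m + γ + 1/(2m) + O(1/m^2). The γ and O(1/m) terms cancel in the difference:
  H_{26n} − H_{25n} = ln(26n) − ln(25n) + O(1/n) = ln(26/25) + O(1/n).
Hence the limit is ln(26/25).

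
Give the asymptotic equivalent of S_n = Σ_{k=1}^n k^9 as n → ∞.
S_n ~ n^10 / 10

By integral comparison (Euler-Maclaurin), Σ_{k=1}^n k^9 = ∫_0^n x^9 dx + O(n^9) = n^10/10 + O(n^9). (Equivalently, Faulhaber's formula gives the same leading term.)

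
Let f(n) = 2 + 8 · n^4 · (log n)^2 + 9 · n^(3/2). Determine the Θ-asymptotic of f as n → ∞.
f(n) ∈ Θ(n^4 · (log n)^2)

Compare the terms by growth order. For large n, n^a · (log n)^b dominates n^a' · (log n)^b' iff a > a', or (a = a' and b > b'). Ranking the 3 terms shows the dominant one is 8 · n^4 · (log n)^2. Hence f(n) ∈ Θ(n^4 · (log n)^2).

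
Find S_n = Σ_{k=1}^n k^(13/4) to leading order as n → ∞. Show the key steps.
S_n ~ (4/17) · n^(17/4)

Integral comparison: Σ_{k=1}^n k^(13/4) = ∫_0^n x^(13/4) dx + O(n^(13/4)). The integral is n^(1 + 13/4) / (1 + 13/4) = n^((13+4)/4) / ((13+4)/4) = (4/17) · n^(17/4).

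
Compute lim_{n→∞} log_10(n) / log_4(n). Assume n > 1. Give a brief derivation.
lim = ln(4) / ln(10) = log_10(4)

Change of base: log_10(n) = ln n / ln 10 and log_4(n) = ln n / ln 4. The ratio is (ln n / ln 10) · (ln 4 / ln n) = ln 4 / ln 10, a constant independent of n. So the limit is ln 4 / ln 10 = log_10(4).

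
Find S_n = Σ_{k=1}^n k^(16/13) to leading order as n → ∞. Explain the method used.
S_n ~ (13/29) · n^(29/13)

Integral comparison: Σ_{k=1}^n k^(16/13) = ∫_0^n x^(16/13) dx + O(n^(16/13)). The integral is n^(1 + 16/13) / (1 + 16/13) = n^((16+13)/13) / ((16+13)/13) = (13/29) · n^(29/13).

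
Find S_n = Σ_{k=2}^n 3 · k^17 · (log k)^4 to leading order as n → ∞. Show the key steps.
S_n ~ n^18 · (log n)^4 / 6

By integral comparison, S_n = ∫_1^n 3 · x^17 · (log x)^4 dx + O(n^17 · (log n)^4). For the integral, the leading term of ∫_1^n x^17 (log x)^4 dx is n^18/18 · (log n)^4 (by repeated integration by parts; each step lowers the log-exponent and produces a relatively O(1/log n) correction). Hence S_n ~ n^18 · (log n)^4 / 6.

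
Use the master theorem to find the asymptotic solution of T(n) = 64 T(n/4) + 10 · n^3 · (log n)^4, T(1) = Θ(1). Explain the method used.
T(n) = Θ(n^3 · (log n)^5)

Here log_4 64 = 3 and f(n) = 10 · n^3 · (log n)^4 = Θ(n^(log_4 64) · (log n)^4). This is the extended Case 2 of the master theorem (f matches the critical exponent up to log factors), giving T(n) = Θ(n^(log_4 64) · (log n)^(4+1)) = Θ(n^3 · (log n)^5).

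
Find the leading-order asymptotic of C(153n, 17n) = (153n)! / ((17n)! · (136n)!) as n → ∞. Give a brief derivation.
C(153n, 17n) ~ (387420489/16777216)^(17n) · sqrt(9/(16π·17n))

Write N = 17n. Apply Stirling to each factorial:
  (9N)! ~ sqrt(2π·9N) · (9N/e)^(9N),
  N! ~ sqrt(2π N) · (N/e)^N,
  (8N)! ~ sqrt(2π·8N) · (8N/e)^(8N).
The exponential factors combine to (9N)^(9N) / (N^N · (8N)^(8N)) = 9^(9N)/8^(8N) = (9^9/8^8)^N = (387420489/16777216)^N.
The square-root prefactors combine to sqrt(2π·9N) / (sqrt(2π N)·sqrt(2π·8N)) = sqrt(9 / (2π·8·N)) = sqrt(9/(16π·17n)).
Substituting N = 17n: C(153n, 17n) ~ (387420489/16777216)^(17n) · sqrt(9/(16π·17n)).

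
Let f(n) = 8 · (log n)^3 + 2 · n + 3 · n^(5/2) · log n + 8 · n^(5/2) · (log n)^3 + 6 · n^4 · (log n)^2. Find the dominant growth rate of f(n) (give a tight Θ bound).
f(n) ∈ Θ(n^4 · (log n)^2)

Compare the terms by growth order. For large n, n^a · (log n)^b dominates n^a' · (log n)^b' iff a > a', or (a = a' and b > b'). Ranking the 5 terms shows the dominant one is 6 · n^4 · (log n)^2. Hence f(n) ∈ Θ(n^4 · (log n)^2).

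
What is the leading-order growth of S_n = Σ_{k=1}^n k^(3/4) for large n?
S_n ~ (4/7) · n^(7/4)

Integral comparison: Σ_{k=1}^n k^(3/4) = ∫_0^n x^(3/4) dx + O(n^(3/4)). The integral is n^(1 + 3/4) / (1 + 3/4) = n^((3+4)/4) / ((3+4)/4) = (4/7) · n^(7/4).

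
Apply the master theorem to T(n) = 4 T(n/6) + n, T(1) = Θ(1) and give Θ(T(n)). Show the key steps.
T(n) = Θ(n)

log_6 4 ≈ 0.774. f(n) = n dominates n^(log_6 4) since 1 > 0.774, and the regularity condition a·f(n/b) = 4·(n/6)^1 = (4/6)·n ≤ c·f(n) holds with c = 4/6 ≈ 0.667 < 1. So this is Case 3: T(n) = Θ(f(n)) = Θ(n).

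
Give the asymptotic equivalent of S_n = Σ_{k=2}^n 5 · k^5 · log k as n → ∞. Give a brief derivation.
S_n ~ 5 · n^6 log n / 6 − 5 · n^6 / 36

By integral comparison, S_n = ∫_1^n 5 · x^5 · log x dx + O(n^5 · log n). For the integral, ∫ x^5 log x dx = n^6 log n / 6 − n^6/36 (integration by parts). Hence S_n ~ 5 · n^6 log n / 6 − 5 · n^6 / 36.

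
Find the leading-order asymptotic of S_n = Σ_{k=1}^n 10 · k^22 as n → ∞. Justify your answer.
S_n ~ 10 · n^23 / 23

By integral comparison (Euler-Maclaurin), Σ_{k=1}^n 10 · k^22 = 10 · ∫_0^n x^22 dx + O(n^22) = 10 · n^23/23 + O(n^22). (Equivalently, Faulhaber's formula gives the same leading term.)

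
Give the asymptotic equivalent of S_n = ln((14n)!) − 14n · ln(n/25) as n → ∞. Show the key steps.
S_n ~ 14n · (ln 350 − 1) + O(ln n)

Stirling: ln((14n)!) = 14n ln(14n) − 14n + O(ln n).
  S_n = 14n ln(14n) − 14n − 14n ln(n/25) + O(ln n)
      = 14n ln(14n) − 14n ln n + 14n ln 25 − 14n + O(ln n)
      = 14n ln 14 + 14n ln 25 − 14n + O(ln n)
      = 14n (ln 350 − 1) + O(ln n).
Numerically ln(350) − 1 ≈ 4.8579.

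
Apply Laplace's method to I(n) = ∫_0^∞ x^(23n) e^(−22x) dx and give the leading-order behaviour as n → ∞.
I(n) ~ (sqrt(2π·23n) / 22) · (23n/(22e))^(23n)

Write the integrand as exp(23n ln x − 22x) and set f(x) = 23n ln x − 22x. Then f'(x) = 23n/x − 22 = 0 at x* = 23n/22, and f''(x*) = −23n/x*^2 = −22^2/(23n). Laplace's method (interior maximum) gives
  I(n) ~ e^(f(x*)) · sqrt(2π / |f''(x*)|)
        = exp(23n ln(23n/22) − 23n) · sqrt(2π · 23n / 22^2)
        = (23n/22)^(23n) e^(−23n) · sqrt(2π·23n) / 22
        = (sqrt(2π·23n) / 22) · (23n/(22e))^(23n).
This matches Γ(23n+1)/22^(23n+1) with Stirling applied to Γ.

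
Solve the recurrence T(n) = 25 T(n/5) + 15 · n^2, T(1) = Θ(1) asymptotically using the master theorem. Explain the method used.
T(n) = Θ(n^2 log n)

log_5 25 = 2, and f(n) = 15 · n^2 = Θ(n^(log_5 25)). This is Case 2 of the master theorem: T(n) = Θ(f(n) · log n) = Θ(n^2 log n).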